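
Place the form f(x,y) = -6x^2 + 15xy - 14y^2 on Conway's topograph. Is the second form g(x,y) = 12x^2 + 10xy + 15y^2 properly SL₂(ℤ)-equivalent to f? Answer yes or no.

D₁ = -111, D₂ = -620
discriminants differ ⇒ not SL₂(ℤ)-equivalent

no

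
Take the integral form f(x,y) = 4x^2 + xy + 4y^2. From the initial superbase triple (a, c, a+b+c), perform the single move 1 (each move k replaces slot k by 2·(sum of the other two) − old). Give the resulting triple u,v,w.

start (4,4,9) = (f(1,0),f(0,1),f(1,1))
replace slot 1: 2·(4+9) − 4 = 22 → (22,4,9)

22,4,9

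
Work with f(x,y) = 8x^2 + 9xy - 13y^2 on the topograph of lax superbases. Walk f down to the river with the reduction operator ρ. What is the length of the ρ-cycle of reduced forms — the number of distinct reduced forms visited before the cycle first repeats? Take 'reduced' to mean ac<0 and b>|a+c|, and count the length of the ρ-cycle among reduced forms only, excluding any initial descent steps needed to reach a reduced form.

D = 497, ⌊√D⌋ = 22
river: ρ → (-13,17,4)
river: ρ → (4,15,-17)
river: ρ → (-17,19,2)
river: ρ → (2,21,-7)
river: ρ → (-7,21,2)
river: ρ → (2,19,-17)
river: ρ → (-17,15,4)
river: ρ → (4,17,-13)
river: ρ → (-13,9,8)
river: ρ → (8,7,-14)
river: ρ → (-14,21,1)
river: ρ → (1,21,-14)
river: ρ → (-14,7,8)
river: ρ → (8,9,-13)
ρ-cycle length = 14 (tail of 0 descent steps not counted)

14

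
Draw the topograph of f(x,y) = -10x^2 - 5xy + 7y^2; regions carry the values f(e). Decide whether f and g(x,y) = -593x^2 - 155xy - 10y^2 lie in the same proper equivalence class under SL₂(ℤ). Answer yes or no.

D₁ = 305, D₂ = 305
river cycle of f (length 8): (7, 5, -10), (-10, 15, 2), (2, 17, -2), (-2, 15, 10), (10, 5, -7), (-7, 9, 8), (8, 7, -8), (-8, 9, 7)
river cycle of g (length 8): (-10, 15, 2), (2, 17, -2), (-2, 15, 10), (10, 5, -7), (-7, 9, 8), (8, 7, -8), (-8, 9, 7), (7, 5, -10)
cycles coincide ⇒ equivalent

yes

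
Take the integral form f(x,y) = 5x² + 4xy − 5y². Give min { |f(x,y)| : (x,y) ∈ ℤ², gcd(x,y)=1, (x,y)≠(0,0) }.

river: ρ → (-5,6,4)
river: ρ → (4,10,-1)
river: ρ → (-1,10,4)
river: ρ → (4,6,-5)
river: ρ → (-5,4,5)
river: ρ → (5,6,-4)
river: ρ → (-4,10,1)
river: ρ → (1,10,-4)
river: ρ → (-4,6,5)
river: ρ → (5,4,-5)
closes: descent 0, river 10
min |a| on river = 1

1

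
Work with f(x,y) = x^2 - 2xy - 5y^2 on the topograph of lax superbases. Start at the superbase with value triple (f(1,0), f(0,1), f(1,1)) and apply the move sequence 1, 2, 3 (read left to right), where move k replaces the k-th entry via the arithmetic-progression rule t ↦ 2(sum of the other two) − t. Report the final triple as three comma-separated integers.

start (1,-5,-6) = (f(1,0),f(0,1),f(1,1))
replace slot 1: 2·((-5)+(-6)) − 1 = -23 → (-23,-5,-6)
replace slot 2: 2·((-23)+(-6)) − (-5) = -53 → (-23,-53,-6)
replace slot 3: 2·((-23)+(-53)) − (-6) = -146 → (-23,-53,-146)

-23,-53,-146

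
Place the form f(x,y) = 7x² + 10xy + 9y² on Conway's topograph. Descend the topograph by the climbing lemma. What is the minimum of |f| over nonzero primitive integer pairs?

translate: b→-4 (≡10 mod 14), so (7,10,9)→(7,-4,6)
flip: (7,-4,6)→(6,4,7)
reduced (well bottom): (6,4,7) with a≤c, −a<b≤a
well minimum = a = 6

6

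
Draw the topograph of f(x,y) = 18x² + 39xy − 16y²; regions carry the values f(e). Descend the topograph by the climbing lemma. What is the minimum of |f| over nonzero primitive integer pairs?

river: ρ → (-16,25,32)
river: ρ → (32,39,-9)
river: ρ → (-9,51,2)
river: ρ → (2,49,-34)
river: ρ → (-34,19,17)
river: ρ → (17,49,-4)
river: ρ → (-4,47,29)
river: ρ → (29,11,-22)
river: ρ → (-22,33,18)
river: ρ → (18,39,-16)
closes: descent 0, river 10
min |a| on river = 2

2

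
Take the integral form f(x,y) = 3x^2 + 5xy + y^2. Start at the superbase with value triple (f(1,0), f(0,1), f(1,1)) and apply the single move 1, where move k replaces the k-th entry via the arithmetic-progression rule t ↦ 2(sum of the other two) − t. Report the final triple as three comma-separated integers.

start (3,1,9) = (f(1,0),f(0,1),f(1,1))
replace slot 1: 2·(1+9) − 3 = 17 → (17,1,9)

17,1,9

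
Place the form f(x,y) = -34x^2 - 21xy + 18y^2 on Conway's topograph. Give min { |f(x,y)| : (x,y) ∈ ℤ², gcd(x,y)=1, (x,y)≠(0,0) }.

descent: ρ → (18,21,-34)  [lands on river]
river: ρ → (-34,47,5)
river: ρ → (5,53,-4)
river: ρ → (-4,51,18)
closes: descent 1, river 4
min |a| on river = 4

4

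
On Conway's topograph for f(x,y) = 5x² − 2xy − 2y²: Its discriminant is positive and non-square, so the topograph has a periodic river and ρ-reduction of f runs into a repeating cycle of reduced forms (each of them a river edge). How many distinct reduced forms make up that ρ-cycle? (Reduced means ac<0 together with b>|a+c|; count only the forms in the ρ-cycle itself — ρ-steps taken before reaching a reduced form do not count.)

D = 44, ⌊√D⌋ = 6
descent: ρ → (-2,6,1)  [lands on river]
river: ρ → (1,6,-2)
ρ-cycle length = 2 (tail of 1 descent step not counted)

2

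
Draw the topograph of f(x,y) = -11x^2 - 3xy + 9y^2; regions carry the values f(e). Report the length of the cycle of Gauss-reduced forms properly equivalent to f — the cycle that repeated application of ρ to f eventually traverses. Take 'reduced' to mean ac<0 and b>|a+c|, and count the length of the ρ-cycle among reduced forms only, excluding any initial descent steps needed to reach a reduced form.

D = 405, ⌊√D⌋ = 20
descent: ρ → (9,3,-11)  [lands on river]
river: ρ → (-11,19,1)
river: ρ → (1,19,-11)
river: ρ → (-11,3,9)
river: ρ → (9,15,-5)
river: ρ → (-5,15,9)
ρ-cycle length = 6 (tail of 1 descent step not counted)

6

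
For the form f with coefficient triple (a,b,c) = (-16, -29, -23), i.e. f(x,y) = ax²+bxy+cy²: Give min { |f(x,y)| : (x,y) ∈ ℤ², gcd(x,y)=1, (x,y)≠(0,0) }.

translate: b→-3 (≡29 mod 32), so (16,29,23)→(16,-3,10)
flip: (16,-3,10)→(10,3,16)
reduced (well bottom): (10,3,16) with a≤c, −a<b≤a
well minimum |f| = |-10| = 10 (negative-definite)

10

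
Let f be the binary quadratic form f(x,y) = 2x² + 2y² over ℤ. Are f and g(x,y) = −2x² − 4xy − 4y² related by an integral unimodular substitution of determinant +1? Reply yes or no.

D₁ = -16, D₂ = -16
f: reduced (well bottom): (2,0,2) with a≤c, −a<b≤a
g is negative-definite; reduce −g:
−g: translate: b→0 (≡4 mod 4), so (2,4,4)→(2,0,2)
−g: reduced (well bottom): (2,0,2) with a≤c, −a<b≤a
flip sign back: reduced form of g is (-2,0,-2)
reduced forms (2, 0, 2) vs (-2, 0, -2) ⇒ inequivalent

no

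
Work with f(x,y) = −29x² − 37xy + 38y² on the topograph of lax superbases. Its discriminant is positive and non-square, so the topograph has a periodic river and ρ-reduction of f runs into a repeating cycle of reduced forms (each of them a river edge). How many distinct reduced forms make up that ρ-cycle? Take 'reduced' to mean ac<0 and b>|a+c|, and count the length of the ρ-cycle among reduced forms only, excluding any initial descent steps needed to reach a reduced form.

D = 5777, ⌊√D⌋ = 76
descent: ρ → (38,37,-29)  [lands on river]
river: ρ → (-29,21,46)
river: ρ → (46,71,-4)
river: ρ → (-4,73,28)
river: ρ → (28,39,-38)
river: ρ → (-38,37,29)
river: ρ → (29,21,-46)
river: ρ → (-46,71,4)
river: ρ → (4,73,-28)
river: ρ → (-28,39,38)
ρ-cycle length = 10 (tail of 1 descent step not counted)

10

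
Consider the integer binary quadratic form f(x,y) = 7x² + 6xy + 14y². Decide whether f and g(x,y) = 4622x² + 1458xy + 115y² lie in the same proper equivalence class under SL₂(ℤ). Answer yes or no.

D₁ = -356, D₂ = -356
f: reduced (well bottom): (7,6,14) with a≤c, −a<b≤a
g: flip: (4622,1458,115)→(115,-1458,4622)
g: translate: b→-78 (≡-1458 mod 230), so (115,-1458,4622)→(115,-78,14)
g: flip: (115,-78,14)→(14,78,115)
g: translate: b→-6 (≡78 mod 28), so (14,78,115)→(14,-6,7)
g: flip: (14,-6,7)→(7,6,14)
g: reduced (well bottom): (7,6,14) with a≤c, −a<b≤a
reduced forms (7, 6, 14) vs (7, 6, 14) ⇒ equivalent

yes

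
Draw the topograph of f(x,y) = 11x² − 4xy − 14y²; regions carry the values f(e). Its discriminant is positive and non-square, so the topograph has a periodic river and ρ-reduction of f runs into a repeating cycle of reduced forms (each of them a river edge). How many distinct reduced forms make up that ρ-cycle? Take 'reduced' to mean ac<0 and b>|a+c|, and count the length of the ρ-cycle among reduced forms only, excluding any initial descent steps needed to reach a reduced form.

D = 632, ⌊√D⌋ = 25
descent: ρ → (-14,4,11)  [lands on river]
river: ρ → (11,18,-7)
river: ρ → (-7,24,2)
river: ρ → (2,24,-7)
river: ρ → (-7,18,11)
river: ρ → (11,4,-14)
river: ρ → (-14,24,1)
river: ρ → (1,24,-14)
ρ-cycle length = 8 (tail of 1 descent step not counted)

8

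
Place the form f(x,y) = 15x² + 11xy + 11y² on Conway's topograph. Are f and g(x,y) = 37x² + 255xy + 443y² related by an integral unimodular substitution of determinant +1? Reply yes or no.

D₁ = -539, D₂ = -539
f: flip: (15,11,11)→(11,-11,15)
f: translate: b→11 (≡-11 mod 22), so (11,-11,15)→(11,11,15)
f: reduced (well bottom): (11,11,15) with a≤c, −a<b≤a
g: translate: b→33 (≡255 mod 74), so (37,255,443)→(37,33,11)
g: flip: (37,33,11)→(11,-33,37)
g: translate: b→11 (≡-33 mod 22), so (11,-33,37)→(11,11,15)
g: reduced (well bottom): (11,11,15) with a≤c, −a<b≤a
reduced forms (11, 11, 15) vs (11, 11, 15) ⇒ equivalent

yes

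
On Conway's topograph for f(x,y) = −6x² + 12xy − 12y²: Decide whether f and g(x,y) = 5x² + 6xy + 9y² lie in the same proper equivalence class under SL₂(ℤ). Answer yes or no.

D₁ = -144, D₂ = -144
f is negative-definite; reduce −f:
−f: translate: b→0 (≡-12 mod 12), so (6,-12,12)→(6,0,6)
−f: reduced (well bottom): (6,0,6) with a≤c, −a<b≤a
flip sign back: reduced form of f is (-6,0,-6)
g: translate: b→-4 (≡6 mod 10), so (5,6,9)→(5,-4,8)
g: reduced (well bottom): (5,-4,8) with a≤c, −a<b≤a
reduced forms (-6, 0, -6) vs (5, -4, 8) ⇒ inequivalent

no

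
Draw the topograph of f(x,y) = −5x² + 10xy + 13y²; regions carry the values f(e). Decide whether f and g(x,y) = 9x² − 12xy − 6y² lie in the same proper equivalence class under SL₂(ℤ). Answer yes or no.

D₁ = 360, D₂ = 360
river cycle of f (length 4): (13, 16, -2), (-2, 16, 13), (13, 10, -5), (-5, 10, 13)
river cycle of g (length 6): (-6, 12, 9), (9, 6, -9), (-9, 12, 6), (6, 12, -9), (-9, 6, 9), (9, 12, -6)
cycles differ ⇒ inequivalent

no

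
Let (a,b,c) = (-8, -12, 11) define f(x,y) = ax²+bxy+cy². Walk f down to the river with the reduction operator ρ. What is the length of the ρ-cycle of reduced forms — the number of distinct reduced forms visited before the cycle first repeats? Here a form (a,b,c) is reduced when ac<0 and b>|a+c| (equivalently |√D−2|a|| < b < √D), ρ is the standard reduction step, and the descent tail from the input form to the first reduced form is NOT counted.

D = 496, ⌊√D⌋ = 22
descent: ρ → (11,12,-8)  [lands on river]
river: ρ → (-8,20,3)
river: ρ → (3,22,-1)
river: ρ → (-1,22,3)
river: ρ → (3,20,-8)
river: ρ → (-8,12,11)
river: ρ → (11,10,-9)
river: ρ → (-9,8,12)
river: ρ → (12,16,-5)
river: ρ → (-5,14,15)
river: ρ → (15,16,-4)
river: ρ → (-4,16,15)
river: ρ → (15,14,-5)
river: ρ → (-5,16,12)
river: ρ → (12,8,-9)
river: ρ → (-9,10,11)
ρ-cycle length = 16 (tail of 1 descent step not counted)

16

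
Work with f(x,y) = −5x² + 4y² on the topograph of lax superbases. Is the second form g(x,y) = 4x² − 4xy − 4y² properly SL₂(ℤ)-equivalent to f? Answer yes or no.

D₁ = 80, D₂ = 80
river cycle of f (length 2): (4, 8, -1), (-1, 8, 4)
river cycle of g (length 2): (-4, 4, 4), (4, 4, -4)
cycles differ ⇒ inequivalent

no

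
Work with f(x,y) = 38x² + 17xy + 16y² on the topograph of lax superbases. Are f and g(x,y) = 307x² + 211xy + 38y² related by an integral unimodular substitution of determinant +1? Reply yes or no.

D₁ = -2143, D₂ = -2143
f: flip: (38,17,16)→(16,-17,38)
f: translate: b→15 (≡-17 mod 32), so (16,-17,38)→(16,15,37)
f: reduced (well bottom): (16,15,37) with a≤c, −a<b≤a
g: flip: (307,211,38)→(38,-211,307)
g: translate: b→17 (≡-211 mod 76), so (38,-211,307)→(38,17,16)
g: flip: (38,17,16)→(16,-17,38)
g: translate: b→15 (≡-17 mod 32), so (16,-17,38)→(16,15,37)
g: reduced (well bottom): (16,15,37) with a≤c, −a<b≤a
reduced forms (16, 15, 37) vs (16, 15, 37) ⇒ equivalent

yes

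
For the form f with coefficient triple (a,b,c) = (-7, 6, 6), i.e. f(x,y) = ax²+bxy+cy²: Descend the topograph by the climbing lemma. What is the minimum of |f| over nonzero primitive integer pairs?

river: ρ → (6,6,-7)
river: ρ → (-7,8,5)
river: ρ → (5,12,-3)
river: ρ → (-3,12,5)
river: ρ → (5,8,-7)
river: ρ → (-7,6,6)
closes: descent 0, river 6
min |a| on river = 3

3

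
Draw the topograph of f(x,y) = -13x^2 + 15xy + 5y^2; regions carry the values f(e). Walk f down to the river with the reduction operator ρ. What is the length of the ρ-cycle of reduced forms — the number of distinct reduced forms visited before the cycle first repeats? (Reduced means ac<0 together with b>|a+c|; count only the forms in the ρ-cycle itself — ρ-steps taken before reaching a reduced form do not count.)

D = 485, ⌊√D⌋ = 22
river: ρ → (5,15,-13)
river: ρ → (-13,11,7)
river: ρ → (7,17,-7)
river: ρ → (-7,11,13)
river: ρ → (13,15,-5)
river: ρ → (-5,15,13)
river: ρ → (13,11,-7)
river: ρ → (-7,17,7)
river: ρ → (7,11,-13)
river: ρ → (-13,15,5)
ρ-cycle length = 10 (tail of 0 descent steps not counted)

10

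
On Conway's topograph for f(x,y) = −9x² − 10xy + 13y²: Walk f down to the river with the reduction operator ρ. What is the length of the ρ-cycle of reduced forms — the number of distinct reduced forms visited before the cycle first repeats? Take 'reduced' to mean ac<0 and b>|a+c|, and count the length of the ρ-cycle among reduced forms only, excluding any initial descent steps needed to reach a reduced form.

D = 568, ⌊√D⌋ = 23
descent: ρ → (13,10,-9)  [lands on river]
river: ρ → (-9,8,14)
river: ρ → (14,20,-3)
river: ρ → (-3,22,7)
river: ρ → (7,20,-6)
river: ρ → (-6,16,13)
ρ-cycle length = 6 (tail of 1 descent step not counted)

6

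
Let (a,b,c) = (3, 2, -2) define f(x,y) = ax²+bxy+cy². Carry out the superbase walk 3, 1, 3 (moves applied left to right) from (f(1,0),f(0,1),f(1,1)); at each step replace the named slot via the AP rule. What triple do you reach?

start (3,-2,3) = (f(1,0),f(0,1),f(1,1))
replace slot 3: 2·(3+(-2)) − 3 = -1 → (3,-2,-1)
replace slot 1: 2·((-2)+(-1)) − 3 = -9 → (-9,-2,-1)
replace slot 3: 2·((-9)+(-2)) − (-1) = -21 → (-9,-2,-21)

-9,-2,-21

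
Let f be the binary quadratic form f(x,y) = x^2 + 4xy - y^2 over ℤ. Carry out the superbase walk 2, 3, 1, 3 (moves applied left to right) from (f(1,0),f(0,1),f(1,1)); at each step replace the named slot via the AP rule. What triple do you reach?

start (1,-1,4) = (f(1,0),f(0,1),f(1,1))
replace slot 2: 2·(1+4) − (-1) = 11 → (1,11,4)
replace slot 3: 2·(1+11) − 4 = 20 → (1,11,20)
replace slot 1: 2·(11+20) − 1 = 61 → (61,11,20)
replace slot 3: 2·(61+11) − 20 = 124 → (61,11,124)

61,11,124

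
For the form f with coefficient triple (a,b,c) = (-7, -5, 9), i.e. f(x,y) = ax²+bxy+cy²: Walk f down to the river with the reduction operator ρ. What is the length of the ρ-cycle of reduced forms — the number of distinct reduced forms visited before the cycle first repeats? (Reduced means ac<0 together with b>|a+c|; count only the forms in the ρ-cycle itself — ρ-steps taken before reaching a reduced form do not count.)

D = 277, ⌊√D⌋ = 16
descent: ρ → (9,5,-7)  [lands on river]
river: ρ → (-7,9,7)
river: ρ → (7,5,-9)
river: ρ → (-9,13,3)
river: ρ → (3,11,-13)
river: ρ → (-13,15,1)
river: ρ → (1,15,-13)
river: ρ → (-13,11,3)
river: ρ → (3,13,-9)
river: ρ → (-9,5,7)
river: ρ → (7,9,-7)
river: ρ → (-7,5,9)
river: ρ → (9,13,-3)
river: ρ → (-3,11,13)
river: ρ → (13,15,-1)
river: ρ → (-1,15,13)
river: ρ → (13,11,-3)
river: ρ → (-3,13,9)
ρ-cycle length = 18 (tail of 1 descent step not counted)

18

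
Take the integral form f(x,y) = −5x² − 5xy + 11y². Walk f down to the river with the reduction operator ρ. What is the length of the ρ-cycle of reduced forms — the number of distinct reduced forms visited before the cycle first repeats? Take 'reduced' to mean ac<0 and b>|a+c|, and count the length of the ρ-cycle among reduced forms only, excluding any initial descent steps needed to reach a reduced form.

D = 245, ⌊√D⌋ = 15
descent: ρ → (11,5,-5)
descent: ρ → (-5,15,1)  [lands on river]
river: ρ → (1,15,-5)
ρ-cycle length = 2 (tail of 2 descent steps not counted)

2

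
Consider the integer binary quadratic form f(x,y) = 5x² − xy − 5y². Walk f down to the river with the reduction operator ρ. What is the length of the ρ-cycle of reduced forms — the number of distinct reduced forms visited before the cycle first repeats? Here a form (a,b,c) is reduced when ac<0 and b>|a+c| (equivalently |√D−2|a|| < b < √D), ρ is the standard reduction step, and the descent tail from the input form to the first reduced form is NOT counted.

D = 101, ⌊√D⌋ = 10
descent: ρ → (-5,1,5)  [lands on river]
river: ρ → (5,9,-1)
river: ρ → (-1,9,5)
river: ρ → (5,1,-5)
river: ρ → (-5,9,1)
river: ρ → (1,9,-5)
ρ-cycle length = 6 (tail of 1 descent step not counted)

6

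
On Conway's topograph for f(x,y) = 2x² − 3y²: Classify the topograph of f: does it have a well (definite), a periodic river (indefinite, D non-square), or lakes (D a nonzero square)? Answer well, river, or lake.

D = b²−4ac = 0² − 4·2·(-3) = 24
D > 0 non-square ⇒ indefinite ⇒ periodic river

river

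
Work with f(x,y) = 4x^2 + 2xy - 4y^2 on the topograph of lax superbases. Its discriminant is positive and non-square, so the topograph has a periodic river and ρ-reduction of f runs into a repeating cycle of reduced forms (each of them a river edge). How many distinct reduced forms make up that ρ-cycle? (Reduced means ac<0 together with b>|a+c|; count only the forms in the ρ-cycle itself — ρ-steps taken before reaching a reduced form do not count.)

D = 68, ⌊√D⌋ = 8
river: ρ → (-4,6,2)
river: ρ → (2,6,-4)
river: ρ → (-4,2,4)
river: ρ → (4,6,-2)
river: ρ → (-2,6,4)
river: ρ → (4,2,-4)
ρ-cycle length = 6 (tail of 0 descent steps not counted)

6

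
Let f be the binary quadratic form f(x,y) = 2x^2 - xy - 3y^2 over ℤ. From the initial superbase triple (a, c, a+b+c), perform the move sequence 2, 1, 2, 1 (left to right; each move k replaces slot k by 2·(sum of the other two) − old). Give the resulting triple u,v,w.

start (2,-3,-2) = (f(1,0),f(0,1),f(1,1))
replace slot 2: 2·(2+(-2)) − (-3) = 3 → (2,3,-2)
replace slot 1: 2·(3+(-2)) − 2 = 0 → (0,3,-2)
replace slot 2: 2·(0+(-2)) − 3 = -7 → (0,-7,-2)
replace slot 1: 2·((-7)+(-2)) − 0 = -18 → (-18,-7,-2)

-18,-7,-2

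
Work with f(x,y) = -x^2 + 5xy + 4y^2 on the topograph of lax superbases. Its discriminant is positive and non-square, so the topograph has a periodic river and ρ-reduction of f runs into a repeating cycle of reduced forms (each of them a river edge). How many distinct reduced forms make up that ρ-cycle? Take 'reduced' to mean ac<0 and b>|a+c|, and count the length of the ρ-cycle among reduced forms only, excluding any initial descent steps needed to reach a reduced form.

D = 41, ⌊√D⌋ = 6
river: ρ → (4,3,-2)
river: ρ → (-2,5,2)
river: ρ → (2,3,-4)
river: ρ → (-4,5,1)
river: ρ → (1,5,-4)
river: ρ → (-4,3,2)
river: ρ → (2,5,-2)
river: ρ → (-2,3,4)
river: ρ → (4,5,-1)
river: ρ → (-1,5,4)
ρ-cycle length = 10 (tail of 0 descent steps not counted)

10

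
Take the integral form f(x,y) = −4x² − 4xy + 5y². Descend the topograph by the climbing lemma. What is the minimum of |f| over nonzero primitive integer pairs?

descent: ρ → (5,4,-4)  [lands on river]
river: ρ → (-4,4,5)
river: ρ → (5,6,-3)
river: ρ → (-3,6,5)
closes: descent 1, river 4
min |a| on river = 3

3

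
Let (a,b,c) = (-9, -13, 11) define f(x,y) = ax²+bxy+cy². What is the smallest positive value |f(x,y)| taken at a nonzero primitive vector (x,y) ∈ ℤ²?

descent: ρ → (11,13,-9)  [lands on river]
river: ρ → (-9,23,1)
river: ρ → (1,23,-9)
river: ρ → (-9,13,11)
river: ρ → (11,9,-11)
river: ρ → (-11,13,9)
river: ρ → (9,23,-1)
river: ρ → (-1,23,9)
river: ρ → (9,13,-11)
river: ρ → (-11,9,11)
closes: descent 1, river 10
min |a| on river = 1

1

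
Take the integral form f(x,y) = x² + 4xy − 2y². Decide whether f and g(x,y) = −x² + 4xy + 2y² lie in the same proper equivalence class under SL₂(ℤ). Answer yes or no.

D₁ = 24, D₂ = 24
river cycle of f (length 2): (-2, 4, 1), (1, 4, -2)
river cycle of g (length 2): (2, 4, -1), (-1, 4, 2)
cycles differ ⇒ inequivalent

no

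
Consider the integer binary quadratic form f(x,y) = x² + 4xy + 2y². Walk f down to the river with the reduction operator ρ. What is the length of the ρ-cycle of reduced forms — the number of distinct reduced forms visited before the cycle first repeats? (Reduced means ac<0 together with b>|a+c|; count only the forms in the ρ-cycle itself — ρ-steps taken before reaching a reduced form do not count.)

D = 8, ⌊√D⌋ = 2
descent: ρ → (2,0,-1)
descent: ρ → (-1,2,1)  [lands on river]
river: ρ → (1,2,-1)
ρ-cycle length = 2 (tail of 2 descent steps not counted)

2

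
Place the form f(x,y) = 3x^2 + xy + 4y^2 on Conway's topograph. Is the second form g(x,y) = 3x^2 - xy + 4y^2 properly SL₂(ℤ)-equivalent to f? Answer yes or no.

D₁ = -47, D₂ = -47
f: reduced (well bottom): (3,1,4) with a≤c, −a<b≤a
g: reduced (well bottom): (3,-1,4) with a≤c, −a<b≤a
reduced forms (3, 1, 4) vs (3, -1, 4) ⇒ inequivalent

no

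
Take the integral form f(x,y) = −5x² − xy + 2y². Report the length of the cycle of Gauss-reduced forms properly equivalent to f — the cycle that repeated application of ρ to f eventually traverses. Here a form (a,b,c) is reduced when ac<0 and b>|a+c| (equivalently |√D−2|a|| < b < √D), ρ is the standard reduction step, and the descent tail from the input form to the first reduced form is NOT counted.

D = 41, ⌊√D⌋ = 6
descent: ρ → (2,5,-2)  [lands on river]
river: ρ → (-2,3,4)
river: ρ → (4,5,-1)
river: ρ → (-1,5,4)
river: ρ → (4,3,-2)
river: ρ → (-2,5,2)
river: ρ → (2,3,-4)
river: ρ → (-4,5,1)
river: ρ → (1,5,-4)
river: ρ → (-4,3,2)
ρ-cycle length = 10 (tail of 1 descent step not counted)

10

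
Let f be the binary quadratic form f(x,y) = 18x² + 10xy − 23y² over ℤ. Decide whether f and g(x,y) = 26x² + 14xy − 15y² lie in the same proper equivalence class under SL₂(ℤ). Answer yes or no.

D₁ = 1756, D₂ = 1756
river cycle of f (length 8): (-23, 36, 5), (5, 34, -30), (-30, 26, 9), (9, 28, -27), (-27, 26, 10), (10, 34, -15), (-15, 26, 18), (18, 10, -23)
river cycle of g (length 6): (-15, 16, 25), (25, 34, -6), (-6, 38, 13), (13, 40, -3), (-3, 38, 26), (26, 14, -15)
cycles differ ⇒ inequivalent

no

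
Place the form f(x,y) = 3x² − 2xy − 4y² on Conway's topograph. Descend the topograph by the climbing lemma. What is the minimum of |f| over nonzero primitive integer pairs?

descent: ρ → (-4,2,3)  [lands on river]
river: ρ → (3,4,-3)
river: ρ → (-3,2,4)
river: ρ → (4,6,-1)
river: ρ → (-1,6,4)
river: ρ → (4,2,-3)
river: ρ → (-3,4,3)
river: ρ → (3,2,-4)
river: ρ → (-4,6,1)
river: ρ → (1,6,-4)
closes: descent 1, river 10
min |a| on river = 1

1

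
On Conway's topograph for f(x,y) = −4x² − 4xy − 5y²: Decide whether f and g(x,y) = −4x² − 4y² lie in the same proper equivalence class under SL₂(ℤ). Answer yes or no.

D₁ = -64, D₂ = -64
f is negative-definite; reduce −f:
−f: reduced (well bottom): (4,4,5) with a≤c, −a<b≤a
flip sign back: reduced form of f is (-4,-4,-5)
g is negative-definite; reduce −g:
−g: reduced (well bottom): (4,0,4) with a≤c, −a<b≤a
flip sign back: reduced form of g is (-4,0,-4)
reduced forms (-4, -4, -5) vs (-4, 0, -4) ⇒ inequivalent

no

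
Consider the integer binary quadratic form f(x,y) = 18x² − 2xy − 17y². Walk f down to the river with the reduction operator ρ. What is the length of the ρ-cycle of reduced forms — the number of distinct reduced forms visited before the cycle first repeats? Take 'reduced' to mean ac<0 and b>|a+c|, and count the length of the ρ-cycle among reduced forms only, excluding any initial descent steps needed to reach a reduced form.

D = 1228, ⌊√D⌋ = 35
descent: ρ → (-17,2,18)  [lands on river]
river: ρ → (18,34,-1)
river: ρ → (-1,34,18)
river: ρ → (18,2,-17)
river: ρ → (-17,32,3)
river: ρ → (3,34,-6)
river: ρ → (-6,26,23)
river: ρ → (23,20,-9)
river: ρ → (-9,34,2)
river: ρ → (2,34,-9)
river: ρ → (-9,20,23)
river: ρ → (23,26,-6)
river: ρ → (-6,34,3)
river: ρ → (3,32,-17)
ρ-cycle length = 14 (tail of 1 descent step not counted)

14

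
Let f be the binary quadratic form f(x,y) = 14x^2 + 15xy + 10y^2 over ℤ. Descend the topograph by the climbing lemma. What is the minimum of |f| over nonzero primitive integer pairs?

translate: b→-13 (≡15 mod 28), so (14,15,10)→(14,-13,9)
flip: (14,-13,9)→(9,13,14)
translate: b→-5 (≡13 mod 18), so (9,13,14)→(9,-5,10)
reduced (well bottom): (9,-5,10) with a≤c, −a<b≤a
well minimum = a = 9

9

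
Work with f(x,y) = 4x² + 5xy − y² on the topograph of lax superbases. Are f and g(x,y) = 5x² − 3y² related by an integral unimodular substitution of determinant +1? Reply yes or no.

D₁ = 41, D₂ = 60
discriminants differ ⇒ not SL₂(ℤ)-equivalent

no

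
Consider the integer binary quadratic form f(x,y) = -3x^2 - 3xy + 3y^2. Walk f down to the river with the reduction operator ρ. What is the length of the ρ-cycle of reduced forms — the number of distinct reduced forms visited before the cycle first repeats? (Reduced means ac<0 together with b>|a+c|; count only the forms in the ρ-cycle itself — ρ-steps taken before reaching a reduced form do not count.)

D = 45, ⌊√D⌋ = 6
descent: ρ → (3,3,-3)  [lands on river]
river: ρ → (-3,3,3)
ρ-cycle length = 2 (tail of 1 descent step not counted)

2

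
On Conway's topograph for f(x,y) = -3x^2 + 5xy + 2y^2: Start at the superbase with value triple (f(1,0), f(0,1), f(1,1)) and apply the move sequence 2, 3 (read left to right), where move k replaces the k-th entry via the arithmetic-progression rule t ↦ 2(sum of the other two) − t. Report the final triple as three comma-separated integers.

start (-3,2,4) = (f(1,0),f(0,1),f(1,1))
replace slot 2: 2·((-3)+4) − 2 = 0 → (-3,0,4)
replace slot 3: 2·((-3)+0) − 4 = -10 → (-3,0,-10)

-3,0,-10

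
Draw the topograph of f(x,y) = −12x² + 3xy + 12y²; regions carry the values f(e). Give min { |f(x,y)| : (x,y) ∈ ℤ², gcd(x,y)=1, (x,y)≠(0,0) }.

river: ρ → (12,21,-3)
river: ρ → (-3,21,12)
river: ρ → (12,3,-12)
river: ρ → (-12,21,3)
river: ρ → (3,21,-12)
river: ρ → (-12,3,12)
closes: descent 0, river 6
min |a| on river = 3

3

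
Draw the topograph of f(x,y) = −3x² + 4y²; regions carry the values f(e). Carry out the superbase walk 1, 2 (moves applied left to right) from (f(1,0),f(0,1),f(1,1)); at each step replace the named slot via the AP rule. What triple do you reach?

start (-3,4,1) = (f(1,0),f(0,1),f(1,1))
replace slot 1: 2·(4+1) − (-3) = 13 → (13,4,1)
replace slot 2: 2·(13+1) − 4 = 24 → (13,24,1)

13,24,1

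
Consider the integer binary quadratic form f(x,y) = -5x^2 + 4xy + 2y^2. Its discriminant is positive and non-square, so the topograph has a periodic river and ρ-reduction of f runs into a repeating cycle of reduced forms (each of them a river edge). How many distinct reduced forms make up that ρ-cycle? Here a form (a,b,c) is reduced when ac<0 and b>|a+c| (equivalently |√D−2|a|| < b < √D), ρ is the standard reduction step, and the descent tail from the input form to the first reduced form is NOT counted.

D = 56, ⌊√D⌋ = 7
river: ρ → (2,4,-5)
river: ρ → (-5,6,1)
river: ρ → (1,6,-5)
river: ρ → (-5,4,2)
ρ-cycle length = 4 (tail of 0 descent steps not counted)

4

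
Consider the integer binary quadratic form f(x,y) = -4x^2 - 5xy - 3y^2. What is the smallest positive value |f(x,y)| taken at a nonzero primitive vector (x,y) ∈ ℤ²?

translate: b→-3 (≡5 mod 8), so (4,5,3)→(4,-3,2)
flip: (4,-3,2)→(2,3,4)
translate: b→-1 (≡3 mod 4), so (2,3,4)→(2,-1,3)
reduced (well bottom): (2,-1,3) with a≤c, −a<b≤a
well minimum |f| = |-2| = 2 (negative-definite)

2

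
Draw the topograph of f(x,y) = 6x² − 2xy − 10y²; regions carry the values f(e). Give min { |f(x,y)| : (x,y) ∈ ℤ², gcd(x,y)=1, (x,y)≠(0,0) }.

descent: ρ → (-10,2,6)
descent: ρ → (6,10,-6)  [lands on river]
river: ρ → (-6,14,2)
river: ρ → (2,14,-6)
river: ρ → (-6,10,6)
river: ρ → (6,14,-2)
river: ρ → (-2,14,6)
closes: descent 2, river 6
min |a| on river = 2

2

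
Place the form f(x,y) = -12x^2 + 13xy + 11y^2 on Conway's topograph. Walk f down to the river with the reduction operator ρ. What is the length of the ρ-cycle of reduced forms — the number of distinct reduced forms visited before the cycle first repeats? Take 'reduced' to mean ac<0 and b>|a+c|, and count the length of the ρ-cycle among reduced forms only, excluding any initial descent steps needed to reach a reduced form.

D = 697, ⌊√D⌋ = 26
river: ρ → (11,9,-14)
river: ρ → (-14,19,6)
river: ρ → (6,17,-17)
river: ρ → (-17,17,6)
river: ρ → (6,19,-14)
river: ρ → (-14,9,11)
river: ρ → (11,13,-12)
river: ρ → (-12,11,12)
river: ρ → (12,13,-11)
river: ρ → (-11,9,14)
river: ρ → (14,19,-6)
river: ρ → (-6,17,17)
river: ρ → (17,17,-6)
river: ρ → (-6,19,14)
river: ρ → (14,9,-11)
river: ρ → (-11,13,12)
river: ρ → (12,11,-12)
river: ρ → (-12,13,11)
ρ-cycle length = 18 (tail of 0 descent steps not counted)

18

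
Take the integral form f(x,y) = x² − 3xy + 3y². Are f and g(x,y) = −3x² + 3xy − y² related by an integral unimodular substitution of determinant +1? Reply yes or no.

D₁ = -3, D₂ = -3
f: translate: b→1 (≡-3 mod 2), so (1,-3,3)→(1,1,1)
f: reduced (well bottom): (1,1,1) with a≤c, −a<b≤a
g is negative-definite; reduce −g:
−g: translate: b→3 (≡-3 mod 6), so (3,-3,1)→(3,3,1)
−g: flip: (3,3,1)→(1,-3,3)
−g: translate: b→1 (≡-3 mod 2), so (1,-3,3)→(1,1,1)
−g: reduced (well bottom): (1,1,1) with a≤c, −a<b≤a
flip sign back: reduced form of g is (-1,-1,-1)
reduced forms (1, 1, 1) vs (-1, -1, -1) ⇒ inequivalent

no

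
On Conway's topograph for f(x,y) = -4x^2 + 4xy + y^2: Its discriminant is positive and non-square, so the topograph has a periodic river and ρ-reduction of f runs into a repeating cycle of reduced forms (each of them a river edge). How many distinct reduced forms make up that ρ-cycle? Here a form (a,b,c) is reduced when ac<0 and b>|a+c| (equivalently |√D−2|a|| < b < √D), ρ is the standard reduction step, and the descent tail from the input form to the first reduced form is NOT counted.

D = 32, ⌊√D⌋ = 5
river: ρ → (1,4,-4)
river: ρ → (-4,4,1)
ρ-cycle length = 2 (tail of 0 descent steps not counted)

2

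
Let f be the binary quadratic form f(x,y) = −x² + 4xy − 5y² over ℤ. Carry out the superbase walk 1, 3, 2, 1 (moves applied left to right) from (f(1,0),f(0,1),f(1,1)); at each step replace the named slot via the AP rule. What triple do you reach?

start (-1,-5,-2) = (f(1,0),f(0,1),f(1,1))
replace slot 1: 2·((-5)+(-2)) − (-1) = -13 → (-13,-5,-2)
replace slot 3: 2·((-13)+(-5)) − (-2) = -34 → (-13,-5,-34)
replace slot 2: 2·((-13)+(-34)) − (-5) = -89 → (-13,-89,-34)
replace slot 1: 2·((-89)+(-34)) − (-13) = -233 → (-233,-89,-34)

-233,-89,-34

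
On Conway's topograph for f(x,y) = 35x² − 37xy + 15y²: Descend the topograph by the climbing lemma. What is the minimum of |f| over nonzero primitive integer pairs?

translate: b→33 (≡-37 mod 70), so (35,-37,15)→(35,33,13)
flip: (35,33,13)→(13,-33,35)
translate: b→-7 (≡-33 mod 26), so (13,-33,35)→(13,-7,15)
reduced (well bottom): (13,-7,15) with a≤c, −a<b≤a
well minimum = a = 13

13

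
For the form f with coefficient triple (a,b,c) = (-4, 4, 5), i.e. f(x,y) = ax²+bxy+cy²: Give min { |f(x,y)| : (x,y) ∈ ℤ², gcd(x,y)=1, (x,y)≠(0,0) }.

river: ρ → (5,6,-3)
river: ρ → (-3,6,5)
river: ρ → (5,4,-4)
river: ρ → (-4,4,5)
closes: descent 0, river 4
min |a| on river = 3

3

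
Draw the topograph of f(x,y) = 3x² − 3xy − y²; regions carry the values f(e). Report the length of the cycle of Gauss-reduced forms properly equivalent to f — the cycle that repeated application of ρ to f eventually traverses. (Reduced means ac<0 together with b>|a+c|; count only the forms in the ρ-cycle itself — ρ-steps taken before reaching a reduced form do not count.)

D = 21, ⌊√D⌋ = 4
descent: ρ → (-1,3,3)  [lands on river]
river: ρ → (3,3,-1)
ρ-cycle length = 2 (tail of 1 descent step not counted)

2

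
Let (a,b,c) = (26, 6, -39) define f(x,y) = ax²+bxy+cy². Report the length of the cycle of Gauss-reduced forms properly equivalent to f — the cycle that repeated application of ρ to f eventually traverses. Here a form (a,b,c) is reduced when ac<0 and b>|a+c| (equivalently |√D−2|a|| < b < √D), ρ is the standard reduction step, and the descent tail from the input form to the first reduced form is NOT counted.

D = 4092, ⌊√D⌋ = 63
descent: ρ → (-39,-6,26)
descent: ρ → (26,58,-7)  [lands on river]
river: ρ → (-7,54,42)
river: ρ → (42,30,-19)
river: ρ → (-19,46,26)
ρ-cycle length = 4 (tail of 2 descent steps not counted)

4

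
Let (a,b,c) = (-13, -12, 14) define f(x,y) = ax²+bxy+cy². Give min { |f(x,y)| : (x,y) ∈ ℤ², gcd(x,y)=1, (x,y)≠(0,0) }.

descent: ρ → (14,12,-13)  [lands on river]
river: ρ → (-13,14,13)
river: ρ → (13,12,-14)
river: ρ → (-14,16,11)
river: ρ → (11,28,-2)
river: ρ → (-2,28,11)
river: ρ → (11,16,-14)
river: ρ → (-14,12,13)
river: ρ → (13,14,-13)
river: ρ → (-13,12,14)
river: ρ → (14,16,-11)
river: ρ → (-11,28,2)
river: ρ → (2,28,-11)
river: ρ → (-11,16,14)
closes: descent 1, river 14
min |a| on river = 2

2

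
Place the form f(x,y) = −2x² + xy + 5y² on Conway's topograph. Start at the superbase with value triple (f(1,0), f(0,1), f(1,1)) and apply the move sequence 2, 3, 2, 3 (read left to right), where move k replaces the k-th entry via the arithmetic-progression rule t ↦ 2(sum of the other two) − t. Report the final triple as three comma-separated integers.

start (-2,5,4) = (f(1,0),f(0,1),f(1,1))
replace slot 2: 2·((-2)+4) − 5 = -1 → (-2,-1,4)
replace slot 3: 2·((-2)+(-1)) − 4 = -10 → (-2,-1,-10)
replace slot 2: 2·((-2)+(-10)) − (-1) = -23 → (-2,-23,-10)
replace slot 3: 2·((-2)+(-23)) − (-10) = -40 → (-2,-23,-40)

-2,-23,-40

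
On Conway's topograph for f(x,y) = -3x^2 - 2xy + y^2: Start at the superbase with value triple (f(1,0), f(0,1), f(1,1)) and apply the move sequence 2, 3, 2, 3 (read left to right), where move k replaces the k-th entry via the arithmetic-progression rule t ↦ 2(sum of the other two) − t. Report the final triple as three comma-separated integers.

start (-3,1,-4) = (f(1,0),f(0,1),f(1,1))
replace slot 2: 2·((-3)+(-4)) − 1 = -15 → (-3,-15,-4)
replace slot 3: 2·((-3)+(-15)) − (-4) = -32 → (-3,-15,-32)
replace slot 2: 2·((-3)+(-32)) − (-15) = -55 → (-3,-55,-32)
replace slot 3: 2·((-3)+(-55)) − (-32) = -84 → (-3,-55,-84)

-3,-55,-84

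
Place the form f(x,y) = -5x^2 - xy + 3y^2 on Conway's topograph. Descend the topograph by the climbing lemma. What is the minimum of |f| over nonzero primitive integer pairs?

descent: ρ → (3,7,-1)  [lands on river]
river: ρ → (-1,7,3)
river: ρ → (3,5,-3)
river: ρ → (-3,7,1)
river: ρ → (1,7,-3)
river: ρ → (-3,5,3)
closes: descent 1, river 6
min |a| on river = 1

1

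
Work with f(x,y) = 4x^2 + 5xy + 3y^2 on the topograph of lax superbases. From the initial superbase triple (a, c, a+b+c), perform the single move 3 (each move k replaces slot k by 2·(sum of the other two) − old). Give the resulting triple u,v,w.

start (4,3,12) = (f(1,0),f(0,1),f(1,1))
replace slot 3: 2·(4+3) − 12 = 2 → (4,3,2)

4,3,2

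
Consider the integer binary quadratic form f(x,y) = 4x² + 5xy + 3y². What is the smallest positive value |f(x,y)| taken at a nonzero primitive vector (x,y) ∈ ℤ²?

translate: b→-3 (≡5 mod 8), so (4,5,3)→(4,-3,2)
flip: (4,-3,2)→(2,3,4)
translate: b→-1 (≡3 mod 4), so (2,3,4)→(2,-1,3)
reduced (well bottom): (2,-1,3) with a≤c, −a<b≤a
well minimum = a = 2

2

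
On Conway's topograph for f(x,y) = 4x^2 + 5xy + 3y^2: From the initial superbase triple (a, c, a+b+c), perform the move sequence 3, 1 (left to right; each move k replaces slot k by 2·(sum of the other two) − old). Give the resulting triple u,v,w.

start (4,3,12) = (f(1,0),f(0,1),f(1,1))
replace slot 3: 2·(4+3) − 12 = 2 → (4,3,2)
replace slot 1: 2·(3+2) − 4 = 6 → (6,3,2)

6,3,2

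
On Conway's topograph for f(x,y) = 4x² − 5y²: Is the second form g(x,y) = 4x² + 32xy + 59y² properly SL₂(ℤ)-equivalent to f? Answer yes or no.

D₁ = 80, D₂ = 80
river cycle of f (length 2): (4, 8, -1), (-1, 8, 4)
river cycle of g (length 2): (4, 8, -1), (-1, 8, 4)
cycles coincide ⇒ equivalent

yes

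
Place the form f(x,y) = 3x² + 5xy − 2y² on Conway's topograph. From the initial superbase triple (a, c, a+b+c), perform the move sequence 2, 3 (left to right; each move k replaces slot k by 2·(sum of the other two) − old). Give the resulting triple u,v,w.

start (3,-2,6) = (f(1,0),f(0,1),f(1,1))
replace slot 2: 2·(3+6) − (-2) = 20 → (3,20,6)
replace slot 3: 2·(3+20) − 6 = 40 → (3,20,40)

3,20,40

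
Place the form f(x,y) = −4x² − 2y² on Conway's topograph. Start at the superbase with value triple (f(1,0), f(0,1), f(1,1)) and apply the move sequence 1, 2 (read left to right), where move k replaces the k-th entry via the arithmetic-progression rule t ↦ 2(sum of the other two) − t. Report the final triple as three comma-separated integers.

start (-4,-2,-6) = (f(1,0),f(0,1),f(1,1))
replace slot 1: 2·((-2)+(-6)) − (-4) = -12 → (-12,-2,-6)
replace slot 2: 2·((-12)+(-6)) − (-2) = -34 → (-12,-34,-6)

-12,-34,-6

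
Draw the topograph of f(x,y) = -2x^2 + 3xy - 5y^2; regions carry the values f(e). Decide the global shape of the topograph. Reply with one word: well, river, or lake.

D = b²−4ac = 3² − 4·(-2)·(-5) = -31
D < 0 ⇒ definite ⇒ every region one sign ⇒ single well

well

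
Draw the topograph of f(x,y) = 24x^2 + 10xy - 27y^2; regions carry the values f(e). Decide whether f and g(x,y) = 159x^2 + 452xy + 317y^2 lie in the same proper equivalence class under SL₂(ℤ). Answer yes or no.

D₁ = 2692, D₂ = 2692
river cycle of f (length 62): (-27, 44, 7), (7, 40, -39), (-39, 38, 8), (8, 42, -29), (-29, 16, 21), (21, 26, -24), (-24, 22, 23), (23, 24, -23), (-23, 22, 24), (24, 26, -21), … (52 more)
river cycle of g (length 62): (24, 10, -27), (-27, 44, 7), (7, 40, -39), (-39, 38, 8), (8, 42, -29), (-29, 16, 21), (21, 26, -24), (-24, 22, 23), (23, 24, -23), (-23, 22, 24), … (52 more)
cycles coincide ⇒ equivalent

yes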